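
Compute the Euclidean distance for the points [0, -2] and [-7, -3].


d = sqrt(sum of squared differences). (0--7)^2=49, (-2--3)^2=1. Sum = 50.

sqrt(50)


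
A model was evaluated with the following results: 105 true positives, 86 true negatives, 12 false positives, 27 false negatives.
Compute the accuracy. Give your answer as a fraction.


Accuracy = (TP + TN) / (TP + TN + FP + FN) = (105 + 86) / 230 = 191/230.

191/230


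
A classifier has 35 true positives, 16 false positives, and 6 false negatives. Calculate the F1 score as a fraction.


Precision = 35/51 = 35/51. Recall = 35/41 = 35/41. F1 = 2*P*R/(P+R) = 35/46.

35/46


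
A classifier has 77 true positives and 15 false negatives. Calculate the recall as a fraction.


Recall = TP / (TP + FN) = 77 / 92 = 77/92.

77/92


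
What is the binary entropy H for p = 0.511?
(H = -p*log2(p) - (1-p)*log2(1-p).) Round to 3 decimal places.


H = -0.511*log2(0.511) - 0.489*log2(0.489) = 1.000.

1.000


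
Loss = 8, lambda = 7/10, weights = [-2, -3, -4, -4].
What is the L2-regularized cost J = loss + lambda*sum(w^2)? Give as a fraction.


L2 sq norm = sum(w^2) = 45. J = 8 + 7/10 * 45 = 79/2.

79/2


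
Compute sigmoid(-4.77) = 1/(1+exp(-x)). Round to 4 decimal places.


sigma(-4.77) = 1/(1+e^(4.77)) = 1/(1+117.919242) = 1/118.919242 = 0.0084.

0.0084


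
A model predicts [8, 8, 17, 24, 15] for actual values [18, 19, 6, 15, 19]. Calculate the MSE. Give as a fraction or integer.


MSE = (1/5) * ((18-8)^2=100 + (19-8)^2=121 + (6-17)^2=121 + (15-24)^2=81 + (19-15)^2=16). Sum = 439. MSE = 439/5.

439/5


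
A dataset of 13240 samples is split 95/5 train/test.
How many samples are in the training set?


Test set = 13240 * 5% = 662. Training set = 13240 - 662 = 12578.

12578


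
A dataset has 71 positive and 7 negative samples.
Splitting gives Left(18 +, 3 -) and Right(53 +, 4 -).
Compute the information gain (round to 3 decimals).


H(parent) = 0.4356. H(left) = 0.5917, H(right) = 0.3666. Weighted = (21/78)*0.5917 + (57/78)*0.3666 = 0.4272. IG = 0.4356 - 0.4272 = 0.0084, which rounds to 0.008.

0.008


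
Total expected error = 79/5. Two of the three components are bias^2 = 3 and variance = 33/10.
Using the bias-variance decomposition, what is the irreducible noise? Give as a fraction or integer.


Total error = bias^2 + variance + irreducible noise. So irreducible noise = 79/5 - 3 - 33/10 = 19/2.

19/2


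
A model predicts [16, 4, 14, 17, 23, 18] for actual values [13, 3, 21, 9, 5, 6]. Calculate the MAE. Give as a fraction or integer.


MAE = (1/6) * (|13-16|=3 + |3-4|=1 + |21-14|=7 + |9-17|=8 + |5-23|=18 + |6-18|=12). Sum = 49. MAE = 49/6.

49/6


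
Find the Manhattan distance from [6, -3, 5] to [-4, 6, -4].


d = sum of absolute differences: |6--4|=10 + |-3-6|=9 + |5--4|=9 = 28.

28


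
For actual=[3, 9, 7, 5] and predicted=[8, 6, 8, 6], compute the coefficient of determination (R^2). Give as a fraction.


Mean(y) = 6. SS_res = 36. SS_tot = 20. R^2 = 1 - 36/(20) = -4/5.

-4/5


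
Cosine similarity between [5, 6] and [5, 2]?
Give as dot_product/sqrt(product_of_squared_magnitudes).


dot = 37. |a|^2 = 61, |b|^2 = 29. cos = 37/sqrt(1769).

37/sqrt(1769)


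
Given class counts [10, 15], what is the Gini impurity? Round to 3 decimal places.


Total = 25. Proportions: 10/25, 15/25. sum(p_i^2) = 0.5200. Gini = 1 - 0.5200 = 0.4800, which rounds to 0.480.

0.480


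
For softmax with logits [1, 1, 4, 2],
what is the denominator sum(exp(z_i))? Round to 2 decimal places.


Denom = e^1=2.7183 + e^1=2.7183 + e^4=54.5982 + e^2=7.3891. Sum = 67.4239, which rounds to 67.42.

67.42


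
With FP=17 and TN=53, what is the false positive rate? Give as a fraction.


FPR = FP / (FP + TN) = 17 / 70 = 17/70.

17/70


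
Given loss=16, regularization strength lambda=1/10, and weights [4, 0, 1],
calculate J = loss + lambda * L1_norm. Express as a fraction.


L1 norm = sum(|w|) = 5. J = 16 + 1/10 * 5 = 33/2.

33/2


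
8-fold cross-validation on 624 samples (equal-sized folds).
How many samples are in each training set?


Each validation fold has 624/8 = 78 samples. Training set = 624 - 78 = 546.

546


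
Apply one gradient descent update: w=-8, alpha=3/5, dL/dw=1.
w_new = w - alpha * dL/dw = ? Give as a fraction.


w_new = -8 - 3/5 * 1 = -8 - 3/5 = -43/5.

-43/5


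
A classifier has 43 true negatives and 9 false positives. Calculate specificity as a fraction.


Specificity = TN / (TN + FP) = 43 / 52 = 43/52.

43/52


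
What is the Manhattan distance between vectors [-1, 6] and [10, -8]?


d = sum of absolute differences: |-1-10|=11 + |6--8|=14 = 25.

25


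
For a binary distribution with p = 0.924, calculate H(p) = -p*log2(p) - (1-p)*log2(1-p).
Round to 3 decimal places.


H = -0.924*log2(0.924) - 0.076*log2(0.076) = 0.388.

0.388


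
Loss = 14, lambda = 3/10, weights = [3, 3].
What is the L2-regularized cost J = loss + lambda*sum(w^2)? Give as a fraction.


L2 sq norm = sum(w^2) = 18. J = 14 + 3/10 * 18 = 97/5.

97/5


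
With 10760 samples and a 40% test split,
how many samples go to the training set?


Test set = 10760 * 40% = 4304. Training set = 10760 - 4304 = 6456.

6456


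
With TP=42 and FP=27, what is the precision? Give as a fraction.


Precision = TP / (TP + FP) = 42 / 69 = 14/23.

14/23


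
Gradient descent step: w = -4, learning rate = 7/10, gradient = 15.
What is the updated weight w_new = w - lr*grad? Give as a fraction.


w_new = -4 - 7/10 * 15 = -4 - 21/2 = -29/2.

-29/2


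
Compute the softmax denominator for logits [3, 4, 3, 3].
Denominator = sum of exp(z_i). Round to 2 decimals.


Denom = e^3=20.0855 + e^4=54.5982 + e^3=20.0855 + e^3=20.0855. Sum = 114.8547, which rounds to 114.85.

114.85


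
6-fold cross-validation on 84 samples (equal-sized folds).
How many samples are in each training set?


Each validation fold has 84/6 = 14 samples. Training set = 84 - 14 = 70.

70


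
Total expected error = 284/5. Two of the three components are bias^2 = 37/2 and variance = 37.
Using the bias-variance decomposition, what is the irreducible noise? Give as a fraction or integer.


Total error = bias^2 + variance + irreducible noise. So irreducible noise = 284/5 - 37/2 - 37 = 13/10.

13/10


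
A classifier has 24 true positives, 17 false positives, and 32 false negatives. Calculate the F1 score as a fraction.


Precision = 24/41 = 24/41. Recall = 24/56 = 3/7. F1 = 2*P*R/(P+R) = 48/97.

48/97


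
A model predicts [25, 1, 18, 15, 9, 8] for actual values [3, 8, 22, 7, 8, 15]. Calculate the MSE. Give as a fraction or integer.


MSE = (1/6) * ((3-25)^2=484 + (8-1)^2=49 + (22-18)^2=16 + (7-15)^2=64 + (8-9)^2=1 + (15-8)^2=49). Sum = 663. MSE = 221/2.

221/2


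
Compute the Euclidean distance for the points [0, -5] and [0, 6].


d = sqrt(sum of squared differences). (0-0)^2=0, (-5-6)^2=121. Sum = 121.

11


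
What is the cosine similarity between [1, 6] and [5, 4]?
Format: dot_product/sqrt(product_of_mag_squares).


dot = 29. |a|^2 = 37, |b|^2 = 41. cos = 29/sqrt(1517).

29/sqrt(1517)


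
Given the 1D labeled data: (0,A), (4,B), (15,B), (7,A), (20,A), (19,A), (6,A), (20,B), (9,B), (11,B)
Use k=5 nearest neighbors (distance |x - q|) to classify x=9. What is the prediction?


Distances: |0-9|=9, |4-9|=5, |15-9|=6, |7-9|=2, |20-9|=11, |19-9|=10, |6-9|=3, |20-9|=11, |9-9|=0, |11-9|=2. 5 nearest: (9,B), (7,A), (11,B), (6,A), (4,B). Counts: {'B': 3, 'A': 2}. Majority class: B.

B


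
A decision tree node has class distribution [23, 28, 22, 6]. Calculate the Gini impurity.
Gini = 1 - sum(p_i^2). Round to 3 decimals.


Total = 79. Proportions: 23/79, 28/79, 22/79, 6/79. sum(p_i^2) = 0.2937. Gini = 1 - 0.2937 = 0.7063, which rounds to 0.706.

0.706


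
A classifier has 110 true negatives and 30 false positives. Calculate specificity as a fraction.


Specificity = TN / (TN + FP) = 110 / 140 = 11/14.

11/14


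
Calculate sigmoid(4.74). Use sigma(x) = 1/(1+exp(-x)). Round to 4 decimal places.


sigma(4.74) = 1/(1+e^(-4.74)) = 1/(1+0.008739) = 1/1.008739 = 0.9913.

0.9913


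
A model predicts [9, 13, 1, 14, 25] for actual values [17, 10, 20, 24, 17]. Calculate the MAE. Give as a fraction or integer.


MAE = (1/5) * (|17-9|=8 + |10-13|=3 + |20-1|=19 + |24-14|=10 + |17-25|=8). Sum = 48. MAE = 48/5.

48/5


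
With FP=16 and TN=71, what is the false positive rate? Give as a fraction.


FPR = FP / (FP + TN) = 16 / 87 = 16/87.

16/87


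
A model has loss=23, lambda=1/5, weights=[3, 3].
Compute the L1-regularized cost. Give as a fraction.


L1 norm = sum(|w|) = 6. J = 23 + 1/5 * 6 = 121/5.

121/5


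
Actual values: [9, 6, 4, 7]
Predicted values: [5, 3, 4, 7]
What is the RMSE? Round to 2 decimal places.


MSE = 6.2500. RMSE = sqrt(6.2500) = 2.50.

2.50


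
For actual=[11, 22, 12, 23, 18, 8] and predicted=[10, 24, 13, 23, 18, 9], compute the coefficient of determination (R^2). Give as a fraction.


Mean(y) = 47/3. SS_res = 7. SS_tot = 580/3. R^2 = 1 - 7/(580/3) = 559/580.

559/580


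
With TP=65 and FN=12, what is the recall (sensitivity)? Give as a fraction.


Recall = TP / (TP + FN) = 65 / 77 = 65/77.

65/77


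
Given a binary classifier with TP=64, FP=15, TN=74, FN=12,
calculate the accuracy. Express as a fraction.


Accuracy = (TP + TN) / (TP + TN + FP + FN) = (64 + 74) / 165 = 46/55.

46/55


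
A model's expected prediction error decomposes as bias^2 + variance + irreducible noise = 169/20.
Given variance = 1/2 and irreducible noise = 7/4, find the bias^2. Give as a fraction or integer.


Total error = bias^2 + variance + irreducible noise. So bias^2 = 169/20 - 1/2 - 7/4 = 31/5.

31/5


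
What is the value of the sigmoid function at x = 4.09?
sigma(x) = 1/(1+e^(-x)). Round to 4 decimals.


sigma(4.09) = 1/(1+e^(-4.09)) = 1/(1+0.016739) = 1/1.016739 = 0.9835.

0.9835


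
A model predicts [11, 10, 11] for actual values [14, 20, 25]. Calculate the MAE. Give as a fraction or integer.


MAE = (1/3) * (|14-11|=3 + |20-10|=10 + |25-11|=14). Sum = 27. MAE = 9.

9


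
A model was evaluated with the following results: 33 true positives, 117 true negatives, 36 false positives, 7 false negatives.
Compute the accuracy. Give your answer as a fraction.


Accuracy = (TP + TN) / (TP + TN + FP + FN) = (33 + 117) / 193 = 150/193.

150/193


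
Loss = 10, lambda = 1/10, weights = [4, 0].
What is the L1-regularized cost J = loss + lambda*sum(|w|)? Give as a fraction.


L1 norm = sum(|w|) = 4. J = 10 + 1/10 * 4 = 52/5.

52/5


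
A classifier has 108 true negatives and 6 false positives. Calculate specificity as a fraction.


Specificity = TN / (TN + FP) = 108 / 114 = 18/19.

18/19


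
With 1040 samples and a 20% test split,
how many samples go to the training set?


Test set = 1040 * 20% = 208. Training set = 1040 - 208 = 832.

832


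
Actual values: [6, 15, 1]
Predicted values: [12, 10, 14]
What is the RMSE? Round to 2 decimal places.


MSE = 76.6667. RMSE = sqrt(76.6667) = 8.76.

8.76


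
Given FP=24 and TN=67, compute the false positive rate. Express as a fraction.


FPR = FP / (FP + TN) = 24 / 91 = 24/91.

24/91


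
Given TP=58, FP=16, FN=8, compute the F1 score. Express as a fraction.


Precision = 58/74 = 29/37. Recall = 58/66 = 29/33. F1 = 2*P*R/(P+R) = 29/35.

29/35


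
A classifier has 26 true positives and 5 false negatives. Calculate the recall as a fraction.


Recall = TP / (TP + FN) = 26 / 31 = 26/31.

26/31


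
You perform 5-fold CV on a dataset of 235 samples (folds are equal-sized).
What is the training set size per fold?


Each validation fold has 235/5 = 47 samples. Training set = 235 - 47 = 188.

188


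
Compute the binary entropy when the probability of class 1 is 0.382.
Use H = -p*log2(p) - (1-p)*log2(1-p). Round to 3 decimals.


H = -0.382*log2(0.382) - 0.618*log2(0.618) = 0.959.

0.959


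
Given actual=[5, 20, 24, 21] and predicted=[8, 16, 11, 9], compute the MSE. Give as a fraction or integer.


MSE = (1/4) * ((5-8)^2=9 + (20-16)^2=16 + (24-11)^2=169 + (21-9)^2=144). Sum = 338. MSE = 169/2.

169/2


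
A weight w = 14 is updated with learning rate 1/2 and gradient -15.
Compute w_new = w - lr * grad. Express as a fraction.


w_new = 14 - 1/2 * -15 = 14 - -15/2 = 43/2.

43/2


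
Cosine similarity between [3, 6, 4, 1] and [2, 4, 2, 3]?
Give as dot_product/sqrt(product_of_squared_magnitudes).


dot = 41. |a|^2 = 62, |b|^2 = 33. cos = 41/sqrt(2046).

41/sqrt(2046)


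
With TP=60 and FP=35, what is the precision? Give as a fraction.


Precision = TP / (TP + FP) = 60 / 95 = 12/19.

12/19


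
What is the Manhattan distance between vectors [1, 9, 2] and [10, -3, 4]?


d = sum of absolute differences: |1-10|=9 + |9--3|=12 + |2-4|=2 = 23.

23


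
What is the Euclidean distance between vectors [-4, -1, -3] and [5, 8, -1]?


d = sqrt(sum of squared differences). (-4-5)^2=81, (-1-8)^2=81, (-3--1)^2=4. Sum = 166.

sqrt(166)


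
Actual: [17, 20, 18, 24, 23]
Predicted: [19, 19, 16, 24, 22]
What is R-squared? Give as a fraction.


Mean(y) = 102/5. SS_res = 10. SS_tot = 186/5. R^2 = 1 - 10/(186/5) = 68/93.

68/93


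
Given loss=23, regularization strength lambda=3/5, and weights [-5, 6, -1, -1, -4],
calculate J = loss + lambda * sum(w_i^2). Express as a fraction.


L2 sq norm = sum(w^2) = 79. J = 23 + 3/5 * 79 = 352/5.

352/5


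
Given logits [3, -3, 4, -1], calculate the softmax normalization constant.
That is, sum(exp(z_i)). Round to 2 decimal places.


Denom = e^3=20.0855 + e^-3=0.0498 + e^4=54.5982 + e^-1=0.3679. Sum = 75.1014, which rounds to 75.10.

75.10


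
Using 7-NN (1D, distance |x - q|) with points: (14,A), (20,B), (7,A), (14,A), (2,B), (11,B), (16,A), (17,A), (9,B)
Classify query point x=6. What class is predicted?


Distances: |14-6|=8, |20-6|=14, |7-6|=1, |14-6|=8, |2-6|=4, |11-6|=5, |16-6|=10, |17-6|=11, |9-6|=3. 7 nearest: (7,A), (9,B), (2,B), (11,B), (14,A), (14,A), (16,A). Counts: {'A': 4, 'B': 3}. Majority class: A.

A


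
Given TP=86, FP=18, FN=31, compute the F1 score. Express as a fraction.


Precision = 86/104 = 43/52. Recall = 86/117 = 86/117. F1 = 2*P*R/(P+R) = 172/221.

172/221


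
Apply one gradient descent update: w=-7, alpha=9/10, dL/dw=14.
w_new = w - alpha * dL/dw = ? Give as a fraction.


w_new = -7 - 9/10 * 14 = -7 - 63/5 = -98/5.

-98/5


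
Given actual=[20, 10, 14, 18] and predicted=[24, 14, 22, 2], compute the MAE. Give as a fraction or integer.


MAE = (1/4) * (|20-24|=4 + |10-14|=4 + |14-22|=8 + |18-2|=16). Sum = 32. MAE = 8.

8


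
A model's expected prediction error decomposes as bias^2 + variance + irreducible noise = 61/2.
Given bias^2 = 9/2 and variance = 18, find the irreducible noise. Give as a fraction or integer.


Total error = bias^2 + variance + irreducible noise. So irreducible noise = 61/2 - 9/2 - 18 = 8.

8


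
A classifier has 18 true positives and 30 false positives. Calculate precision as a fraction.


Precision = TP / (TP + FP) = 18 / 48 = 3/8.

3/8


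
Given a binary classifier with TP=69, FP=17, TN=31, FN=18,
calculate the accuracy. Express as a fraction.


Accuracy = (TP + TN) / (TP + TN + FP + FN) = (69 + 31) / 135 = 20/27.

20/27


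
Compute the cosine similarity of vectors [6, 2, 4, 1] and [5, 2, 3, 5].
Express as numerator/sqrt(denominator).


dot = 51. |a|^2 = 57, |b|^2 = 63. cos = 51/sqrt(3591).

51/sqrt(3591)


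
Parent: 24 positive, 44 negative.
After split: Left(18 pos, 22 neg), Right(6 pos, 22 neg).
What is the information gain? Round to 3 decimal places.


H(parent) = 0.9367. H(left) = 0.9928, H(right) = 0.7496. Weighted = (40/68)*0.9928 + (28/68)*0.7496 = 0.8927. IG = 0.9367 - 0.8927 = 0.0440, which rounds to 0.044.

0.044


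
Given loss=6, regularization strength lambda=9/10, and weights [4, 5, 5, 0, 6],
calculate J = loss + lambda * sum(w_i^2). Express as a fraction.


L2 sq norm = sum(w^2) = 102. J = 6 + 9/10 * 102 = 489/5.

489/5


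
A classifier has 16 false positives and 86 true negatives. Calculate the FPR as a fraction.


FPR = FP / (FP + TN) = 16 / 102 = 8/51.

8/51


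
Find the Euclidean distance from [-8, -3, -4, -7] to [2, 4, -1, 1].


d = sqrt(sum of squared differences). (-8-2)^2=100, (-3-4)^2=49, (-4--1)^2=9, (-7-1)^2=64. Sum = 222.

sqrt(222)


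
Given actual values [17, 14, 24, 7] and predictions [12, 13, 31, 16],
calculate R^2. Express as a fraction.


Mean(y) = 31/2. SS_res = 156. SS_tot = 149. R^2 = 1 - 156/(149) = -7/149.

-7/149


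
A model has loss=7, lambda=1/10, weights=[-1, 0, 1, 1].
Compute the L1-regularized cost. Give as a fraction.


L1 norm = sum(|w|) = 3. J = 7 + 1/10 * 3 = 73/10.

73/10


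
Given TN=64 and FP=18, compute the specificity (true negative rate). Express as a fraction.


Specificity = TN / (TN + FP) = 64 / 82 = 32/41.

32/41


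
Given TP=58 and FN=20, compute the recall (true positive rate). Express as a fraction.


Recall = TP / (TP + FN) = 58 / 78 = 29/39.

29/39


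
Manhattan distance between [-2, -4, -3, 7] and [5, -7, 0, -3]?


d = sum of absolute differences: |-2-5|=7 + |-4--7|=3 + |-3-0|=3 + |7--3|=10 = 23.

23


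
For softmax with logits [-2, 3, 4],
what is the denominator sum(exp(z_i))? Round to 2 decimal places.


Denom = e^-2=0.1353 + e^3=20.0855 + e^4=54.5982. Sum = 74.8190, which rounds to 74.82.

74.82


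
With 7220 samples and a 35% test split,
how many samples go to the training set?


Test set = 7220 * 35% = 2527. Training set = 7220 - 2527 = 4693.

4693


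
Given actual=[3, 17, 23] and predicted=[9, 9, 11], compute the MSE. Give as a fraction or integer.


MSE = (1/3) * ((3-9)^2=36 + (17-9)^2=64 + (23-11)^2=144). Sum = 244. MSE = 244/3.

244/3


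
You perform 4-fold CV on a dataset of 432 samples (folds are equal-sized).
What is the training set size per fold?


Each validation fold has 432/4 = 108 samples. Training set = 432 - 108 = 324.

324


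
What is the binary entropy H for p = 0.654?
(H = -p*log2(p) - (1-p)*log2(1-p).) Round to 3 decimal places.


H = -0.654*log2(0.654) - 0.346*log2(0.346) = 0.930.

0.930


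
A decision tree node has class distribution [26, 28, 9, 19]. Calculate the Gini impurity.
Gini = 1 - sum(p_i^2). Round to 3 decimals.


Total = 82. Proportions: 26/82, 28/82, 9/82, 19/82. sum(p_i^2) = 0.2829. Gini = 1 - 0.2829 = 0.7171, which rounds to 0.717.

0.717


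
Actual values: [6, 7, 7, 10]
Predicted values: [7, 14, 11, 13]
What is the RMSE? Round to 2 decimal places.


MSE = 18.7500. RMSE = sqrt(18.7500) = 4.33.

4.33


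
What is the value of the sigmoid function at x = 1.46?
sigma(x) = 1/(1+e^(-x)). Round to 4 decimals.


sigma(1.46) = 1/(1+e^(-1.46)) = 1/(1+0.232236) = 1/1.232236 = 0.8115.

0.8115


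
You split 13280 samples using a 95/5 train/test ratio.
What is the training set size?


Test set = 13280 * 5% = 664. Training set = 13280 - 664 = 12616.

12616


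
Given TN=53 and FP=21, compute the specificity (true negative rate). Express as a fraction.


Specificity = TN / (TN + FP) = 53 / 74 = 53/74.

53/74


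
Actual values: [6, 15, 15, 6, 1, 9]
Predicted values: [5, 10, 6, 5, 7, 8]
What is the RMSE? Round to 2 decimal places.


MSE = 24.1667. RMSE = sqrt(24.1667) = 4.92.

4.92


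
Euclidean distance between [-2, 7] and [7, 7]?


d = sqrt(sum of squared differences). (-2-7)^2=81, (7-7)^2=0. Sum = 81.

9


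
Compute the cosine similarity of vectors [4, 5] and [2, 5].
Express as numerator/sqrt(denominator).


dot = 33. |a|^2 = 41, |b|^2 = 29. cos = 33/sqrt(1189).

33/sqrt(1189)


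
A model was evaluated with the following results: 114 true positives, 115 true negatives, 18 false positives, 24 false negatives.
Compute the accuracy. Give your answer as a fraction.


Accuracy = (TP + TN) / (TP + TN + FP + FN) = (114 + 115) / 271 = 229/271.

229/271


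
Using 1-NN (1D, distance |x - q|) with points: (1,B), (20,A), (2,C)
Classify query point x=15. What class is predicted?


Distances: |1-15|=14, |20-15|=5, |2-15|=13. 1 nearest: (20,A). Counts: {'A': 1}. Majority class: A.

A


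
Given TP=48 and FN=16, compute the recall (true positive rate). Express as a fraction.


Recall = TP / (TP + FN) = 48 / 64 = 3/4.

3/4


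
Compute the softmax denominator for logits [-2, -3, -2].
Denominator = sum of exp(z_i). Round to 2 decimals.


Denom = e^-2=0.1353 + e^-3=0.0498 + e^-2=0.1353. Sum = 0.3204, which rounds to 0.32.

0.32


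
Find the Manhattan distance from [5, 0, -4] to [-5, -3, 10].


d = sum of absolute differences: |5--5|=10 + |0--3|=3 + |-4-10|=14 = 27.

27


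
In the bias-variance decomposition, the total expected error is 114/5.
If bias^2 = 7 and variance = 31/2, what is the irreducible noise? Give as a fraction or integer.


Total error = bias^2 + variance + irreducible noise. So irreducible noise = 114/5 - 7 - 31/2 = 3/10.

3/10


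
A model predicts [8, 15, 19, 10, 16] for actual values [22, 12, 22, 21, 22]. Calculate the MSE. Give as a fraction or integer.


MSE = (1/5) * ((22-8)^2=196 + (12-15)^2=9 + (22-19)^2=9 + (21-10)^2=121 + (22-16)^2=36). Sum = 371. MSE = 371/5.

371/5


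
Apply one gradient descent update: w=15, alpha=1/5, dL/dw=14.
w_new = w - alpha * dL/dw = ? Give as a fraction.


w_new = 15 - 1/5 * 14 = 15 - 14/5 = 61/5.

61/5


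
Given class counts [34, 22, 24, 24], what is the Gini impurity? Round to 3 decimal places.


Total = 104. Proportions: 34/104, 22/104, 24/104, 24/104. sum(p_i^2) = 0.2581. Gini = 1 - 0.2581 = 0.7419, which rounds to 0.742.

0.742


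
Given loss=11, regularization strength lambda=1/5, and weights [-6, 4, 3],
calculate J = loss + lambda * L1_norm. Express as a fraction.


L1 norm = sum(|w|) = 13. J = 11 + 1/5 * 13 = 68/5.

68/5


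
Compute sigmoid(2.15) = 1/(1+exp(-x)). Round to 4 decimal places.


sigma(2.15) = 1/(1+e^(-2.15)) = 1/(1+0.116484) = 1/1.116484 = 0.8957.

0.8957


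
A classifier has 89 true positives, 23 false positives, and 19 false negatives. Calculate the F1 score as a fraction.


Precision = 89/112 = 89/112. Recall = 89/108 = 89/108. F1 = 2*P*R/(P+R) = 89/110.

89/110


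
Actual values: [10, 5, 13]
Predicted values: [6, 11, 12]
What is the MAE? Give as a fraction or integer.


MAE = (1/3) * (|10-6|=4 + |5-11|=6 + |13-12|=1). Sum = 11. MAE = 11/3.

11/3


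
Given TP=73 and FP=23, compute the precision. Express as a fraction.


Precision = TP / (TP + FP) = 73 / 96 = 73/96.

73/96


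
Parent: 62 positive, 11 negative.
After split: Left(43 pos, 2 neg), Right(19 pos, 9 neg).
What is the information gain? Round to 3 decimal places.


H(parent) = 0.6116. H(left) = 0.2623, H(right) = 0.9059. Weighted = (45/73)*0.2623 + (28/73)*0.9059 = 0.5092. IG = 0.6116 - 0.5092 = 0.1024, which rounds to 0.102.

0.102


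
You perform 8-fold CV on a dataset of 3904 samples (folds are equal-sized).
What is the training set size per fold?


Each validation fold has 3904/8 = 488 samples. Training set = 3904 - 488 = 3416.

3416


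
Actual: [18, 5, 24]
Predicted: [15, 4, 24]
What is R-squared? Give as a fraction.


Mean(y) = 47/3. SS_res = 10. SS_tot = 566/3. R^2 = 1 - 10/(566/3) = 268/283.

268/283


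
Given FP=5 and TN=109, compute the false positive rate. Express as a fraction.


FPR = FP / (FP + TN) = 5 / 114 = 5/114.

5/114


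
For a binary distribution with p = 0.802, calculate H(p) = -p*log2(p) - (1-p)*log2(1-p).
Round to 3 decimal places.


H = -0.802*log2(0.802) - 0.198*log2(0.198) = 0.718.

0.718


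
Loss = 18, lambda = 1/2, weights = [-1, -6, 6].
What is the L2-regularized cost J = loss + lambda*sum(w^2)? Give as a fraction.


L2 sq norm = sum(w^2) = 73. J = 18 + 1/2 * 73 = 109/2.

109/2


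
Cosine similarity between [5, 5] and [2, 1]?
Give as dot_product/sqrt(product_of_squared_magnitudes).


dot = 15. |a|^2 = 50, |b|^2 = 5. cos = 15/sqrt(250).

15/sqrt(250)


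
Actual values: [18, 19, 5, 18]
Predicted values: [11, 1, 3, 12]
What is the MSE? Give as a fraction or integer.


MSE = (1/4) * ((18-11)^2=49 + (19-1)^2=324 + (5-3)^2=4 + (18-12)^2=36). Sum = 413. MSE = 413/4.

413/4


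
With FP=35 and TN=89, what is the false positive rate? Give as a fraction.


FPR = FP / (FP + TN) = 35 / 124 = 35/124.

35/124


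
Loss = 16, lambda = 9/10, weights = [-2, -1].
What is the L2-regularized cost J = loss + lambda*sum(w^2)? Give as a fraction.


L2 sq norm = sum(w^2) = 5. J = 16 + 9/10 * 5 = 41/2.

41/2


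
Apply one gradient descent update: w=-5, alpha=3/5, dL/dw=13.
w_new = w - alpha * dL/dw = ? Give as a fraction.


w_new = -5 - 3/5 * 13 = -5 - 39/5 = -64/5.

-64/5


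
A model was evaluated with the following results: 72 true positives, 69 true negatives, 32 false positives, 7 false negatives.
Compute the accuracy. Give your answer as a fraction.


Accuracy = (TP + TN) / (TP + TN + FP + FN) = (72 + 69) / 180 = 47/60.

47/60


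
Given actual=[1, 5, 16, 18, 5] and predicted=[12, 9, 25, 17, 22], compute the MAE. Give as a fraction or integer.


MAE = (1/5) * (|1-12|=11 + |5-9|=4 + |16-25|=9 + |18-17|=1 + |5-22|=17). Sum = 42. MAE = 42/5.

42/5


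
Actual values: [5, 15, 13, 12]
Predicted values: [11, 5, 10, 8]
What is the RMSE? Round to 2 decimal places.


MSE = 40.2500. RMSE = sqrt(40.2500) = 6.34.

6.34


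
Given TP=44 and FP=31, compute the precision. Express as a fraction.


Precision = TP / (TP + FP) = 44 / 75 = 44/75.

44/75


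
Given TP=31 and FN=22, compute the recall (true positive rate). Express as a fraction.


Recall = TP / (TP + FN) = 31 / 53 = 31/53.

31/53


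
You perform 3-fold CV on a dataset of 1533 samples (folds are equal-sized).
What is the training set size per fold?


Each validation fold has 1533/3 = 511 samples. Training set = 1533 - 511 = 1022.

1022


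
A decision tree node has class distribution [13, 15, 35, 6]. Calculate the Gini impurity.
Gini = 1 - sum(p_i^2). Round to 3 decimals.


Total = 69. Proportions: 13/69, 15/69, 35/69, 6/69. sum(p_i^2) = 0.3476. Gini = 1 - 0.3476 = 0.6524, which rounds to 0.652.

0.652


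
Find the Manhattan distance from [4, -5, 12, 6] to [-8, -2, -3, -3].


d = sum of absolute differences: |4--8|=12 + |-5--2|=3 + |12--3|=15 + |6--3|=9 = 39.

39


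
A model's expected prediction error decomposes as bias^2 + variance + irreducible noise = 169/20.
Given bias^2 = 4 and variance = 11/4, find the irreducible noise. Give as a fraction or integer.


Total error = bias^2 + variance + irreducible noise. So irreducible noise = 169/20 - 4 - 11/4 = 17/10.

17/10


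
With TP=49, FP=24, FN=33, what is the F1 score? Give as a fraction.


Precision = 49/73 = 49/73. Recall = 49/82 = 49/82. F1 = 2*P*R/(P+R) = 98/155.

98/155


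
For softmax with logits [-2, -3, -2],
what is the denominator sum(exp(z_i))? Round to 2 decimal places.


Denom = e^-2=0.1353 + e^-3=0.0498 + e^-2=0.1353. Sum = 0.3204, which rounds to 0.32.

0.32


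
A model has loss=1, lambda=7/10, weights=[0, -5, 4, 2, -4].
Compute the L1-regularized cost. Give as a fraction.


L1 norm = sum(|w|) = 15. J = 1 + 7/10 * 15 = 23/2.

23/2


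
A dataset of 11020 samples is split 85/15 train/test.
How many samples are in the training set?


Test set = 11020 * 15% = 1653. Training set = 11020 - 1653 = 9367.

9367


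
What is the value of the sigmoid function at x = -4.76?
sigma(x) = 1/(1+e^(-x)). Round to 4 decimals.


sigma(-4.76) = 1/(1+e^(4.76)) = 1/(1+116.745926) = 1/117.745926 = 0.0085.

0.0085


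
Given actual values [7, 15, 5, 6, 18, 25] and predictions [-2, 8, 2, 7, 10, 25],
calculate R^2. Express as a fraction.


Mean(y) = 38/3. SS_res = 204. SS_tot = 964/3. R^2 = 1 - 204/(964/3) = 88/241.

88/241


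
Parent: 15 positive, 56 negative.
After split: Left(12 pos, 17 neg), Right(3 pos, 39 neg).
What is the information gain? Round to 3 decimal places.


H(parent) = 0.7439. H(left) = 0.9784, H(right) = 0.3712. Weighted = (29/71)*0.9784 + (42/71)*0.3712 = 0.6192. IG = 0.7439 - 0.6192 = 0.1247, which rounds to 0.125.

0.125


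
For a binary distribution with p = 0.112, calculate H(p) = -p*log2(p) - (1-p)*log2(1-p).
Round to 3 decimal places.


H = -0.112*log2(0.112) - 0.888*log2(0.888) = 0.506.

0.506


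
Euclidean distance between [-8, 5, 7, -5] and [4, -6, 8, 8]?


d = sqrt(sum of squared differences). (-8-4)^2=144, (5--6)^2=121, (7-8)^2=1, (-5-8)^2=169. Sum = 435.

sqrt(435)


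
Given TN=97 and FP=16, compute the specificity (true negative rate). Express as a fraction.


Specificity = TN / (TN + FP) = 97 / 113 = 97/113.

97/113


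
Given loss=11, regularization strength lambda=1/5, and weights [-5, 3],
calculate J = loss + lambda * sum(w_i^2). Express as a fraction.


L2 sq norm = sum(w^2) = 34. J = 11 + 1/5 * 34 = 89/5.

89/5


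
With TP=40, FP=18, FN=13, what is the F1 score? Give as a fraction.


Precision = 40/58 = 20/29. Recall = 40/53 = 40/53. F1 = 2*P*R/(P+R) = 80/111.

80/111


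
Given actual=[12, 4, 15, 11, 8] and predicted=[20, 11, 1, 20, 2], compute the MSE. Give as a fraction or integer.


MSE = (1/5) * ((12-20)^2=64 + (4-11)^2=49 + (15-1)^2=196 + (11-20)^2=81 + (8-2)^2=36). Sum = 426. MSE = 426/5.

426/5


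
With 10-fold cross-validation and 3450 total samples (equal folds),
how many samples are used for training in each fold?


Each validation fold has 3450/10 = 345 samples. Training set = 3450 - 345 = 3105.

3105


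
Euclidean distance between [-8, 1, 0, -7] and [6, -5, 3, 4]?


d = sqrt(sum of squared differences). (-8-6)^2=196, (1--5)^2=36, (0-3)^2=9, (-7-4)^2=121. Sum = 362.

sqrt(362)


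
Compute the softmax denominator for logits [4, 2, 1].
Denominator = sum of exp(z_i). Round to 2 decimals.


Denom = e^4=54.5982 + e^2=7.3891 + e^1=2.7183. Sum = 64.7056, which rounds to 64.71.

64.71


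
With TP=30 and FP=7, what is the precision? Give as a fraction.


Precision = TP / (TP + FP) = 30 / 37 = 30/37.

30/37


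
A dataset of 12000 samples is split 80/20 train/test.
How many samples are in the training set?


Test set = 12000 * 20% = 2400. Training set = 12000 - 2400 = 9600.

9600


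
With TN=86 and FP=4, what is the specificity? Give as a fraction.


Specificity = TN / (TN + FP) = 86 / 90 = 43/45.

43/45


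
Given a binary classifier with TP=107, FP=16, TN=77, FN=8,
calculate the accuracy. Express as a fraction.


Accuracy = (TP + TN) / (TP + TN + FP + FN) = (107 + 77) / 208 = 23/26.

23/26


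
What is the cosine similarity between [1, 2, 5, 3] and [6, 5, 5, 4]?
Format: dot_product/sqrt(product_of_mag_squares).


dot = 53. |a|^2 = 39, |b|^2 = 102. cos = 53/sqrt(3978).

53/sqrt(3978)


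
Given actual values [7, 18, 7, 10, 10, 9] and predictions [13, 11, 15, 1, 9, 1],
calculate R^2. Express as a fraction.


Mean(y) = 61/6. SS_res = 295. SS_tot = 497/6. R^2 = 1 - 295/(497/6) = -1273/497.

-1273/497


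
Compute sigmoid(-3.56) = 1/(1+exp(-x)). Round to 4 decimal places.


sigma(-3.56) = 1/(1+e^(3.56)) = 1/(1+35.163197) = 1/36.163197 = 0.0277.

0.0277


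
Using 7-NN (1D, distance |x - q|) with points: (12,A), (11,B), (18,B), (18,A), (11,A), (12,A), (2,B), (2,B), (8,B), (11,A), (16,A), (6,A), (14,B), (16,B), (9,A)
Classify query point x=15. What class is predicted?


Distances: |12-15|=3, |11-15|=4, |18-15|=3, |18-15|=3, |11-15|=4, |12-15|=3, |2-15|=13, |2-15|=13, |8-15|=7, |11-15|=4, |16-15|=1, |6-15|=9, |14-15|=1, |16-15|=1, |9-15|=6. 7 nearest: (16,A), (14,B), (16,B), (12,A), (18,A), (12,A), (18,B). Counts: {'A': 4, 'B': 3}. Majority class: A.

A


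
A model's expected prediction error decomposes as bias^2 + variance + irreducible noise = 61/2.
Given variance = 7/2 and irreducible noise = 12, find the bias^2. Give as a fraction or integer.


Total error = bias^2 + variance + irreducible noise. So bias^2 = 61/2 - 7/2 - 12 = 15.

15


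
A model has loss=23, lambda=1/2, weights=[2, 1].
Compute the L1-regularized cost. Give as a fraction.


L1 norm = sum(|w|) = 3. J = 23 + 1/2 * 3 = 49/2.

49/2


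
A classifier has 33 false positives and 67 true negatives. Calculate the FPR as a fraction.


FPR = FP / (FP + TN) = 33 / 100 = 33/100.

33/100


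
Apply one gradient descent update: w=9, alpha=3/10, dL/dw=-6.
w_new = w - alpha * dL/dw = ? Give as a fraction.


w_new = 9 - 3/10 * -6 = 9 - -9/5 = 54/5.

54/5


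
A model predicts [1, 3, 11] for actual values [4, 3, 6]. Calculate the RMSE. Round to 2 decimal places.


MSE = 11.3333. RMSE = sqrt(11.3333) = 3.37.

3.37


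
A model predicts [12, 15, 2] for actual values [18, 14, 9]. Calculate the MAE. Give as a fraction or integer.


MAE = (1/3) * (|18-12|=6 + |14-15|=1 + |9-2|=7). Sum = 14. MAE = 14/3.

14/3


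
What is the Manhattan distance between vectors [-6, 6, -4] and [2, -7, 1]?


d = sum of absolute differences: |-6-2|=8 + |6--7|=13 + |-4-1|=5 = 26.

26


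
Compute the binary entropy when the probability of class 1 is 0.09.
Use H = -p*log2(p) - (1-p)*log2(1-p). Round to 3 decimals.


H = -0.09*log2(0.09) - 0.91*log2(0.91) = 0.436.

0.436


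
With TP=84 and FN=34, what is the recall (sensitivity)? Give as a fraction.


Recall = TP / (TP + FN) = 84 / 118 = 42/59.

42/59


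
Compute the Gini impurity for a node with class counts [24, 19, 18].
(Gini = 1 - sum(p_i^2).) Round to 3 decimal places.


Total = 61. Proportions: 24/61, 19/61, 18/61. sum(p_i^2) = 0.3389. Gini = 1 - 0.3389 = 0.6611, which rounds to 0.661.

0.661


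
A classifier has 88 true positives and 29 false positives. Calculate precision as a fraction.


Precision = TP / (TP + FP) = 88 / 117 = 88/117.

88/117


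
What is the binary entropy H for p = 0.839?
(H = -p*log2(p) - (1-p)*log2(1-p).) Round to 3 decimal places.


H = -0.839*log2(0.839) - 0.161*log2(0.161) = 0.637.

0.637


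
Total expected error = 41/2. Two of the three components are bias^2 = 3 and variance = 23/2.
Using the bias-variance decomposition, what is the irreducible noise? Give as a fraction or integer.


Total error = bias^2 + variance + irreducible noise. So irreducible noise = 41/2 - 3 - 23/2 = 6.

6


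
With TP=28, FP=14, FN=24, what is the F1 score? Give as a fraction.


Precision = 28/42 = 2/3. Recall = 28/52 = 7/13. F1 = 2*P*R/(P+R) = 28/47.

28/47


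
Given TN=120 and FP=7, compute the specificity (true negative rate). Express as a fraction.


Specificity = TN / (TN + FP) = 120 / 127 = 120/127.

120/127


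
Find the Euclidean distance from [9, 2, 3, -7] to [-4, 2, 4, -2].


d = sqrt(sum of squared differences). (9--4)^2=169, (2-2)^2=0, (3-4)^2=1, (-7--2)^2=25. Sum = 195.

sqrt(195)


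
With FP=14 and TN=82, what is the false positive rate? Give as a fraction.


FPR = FP / (FP + TN) = 14 / 96 = 7/48.

7/48


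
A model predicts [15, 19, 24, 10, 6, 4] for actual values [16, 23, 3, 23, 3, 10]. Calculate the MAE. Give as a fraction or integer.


MAE = (1/6) * (|16-15|=1 + |23-19|=4 + |3-24|=21 + |23-10|=13 + |3-6|=3 + |10-4|=6). Sum = 48. MAE = 8.

8


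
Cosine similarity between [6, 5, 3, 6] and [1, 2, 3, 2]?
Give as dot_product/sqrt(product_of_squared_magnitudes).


dot = 37. |a|^2 = 106, |b|^2 = 18. cos = 37/sqrt(1908).

37/sqrt(1908)


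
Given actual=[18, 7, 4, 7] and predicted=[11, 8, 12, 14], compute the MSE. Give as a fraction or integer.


MSE = (1/4) * ((18-11)^2=49 + (7-8)^2=1 + (4-12)^2=64 + (7-14)^2=49). Sum = 163. MSE = 163/4.

163/4


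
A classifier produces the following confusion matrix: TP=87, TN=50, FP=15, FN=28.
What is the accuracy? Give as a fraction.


Accuracy = (TP + TN) / (TP + TN + FP + FN) = (87 + 50) / 180 = 137/180.

137/180


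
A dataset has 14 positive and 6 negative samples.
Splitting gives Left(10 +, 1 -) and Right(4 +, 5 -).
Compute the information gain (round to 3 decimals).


H(parent) = 0.8813. H(left) = 0.4395, H(right) = 0.9911. Weighted = (11/20)*0.4395 + (9/20)*0.9911 = 0.6877. IG = 0.8813 - 0.6877 = 0.1936, which rounds to 0.194.

0.194


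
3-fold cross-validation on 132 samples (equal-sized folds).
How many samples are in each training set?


Each validation fold has 132/3 = 44 samples. Training set = 132 - 44 = 88.

88


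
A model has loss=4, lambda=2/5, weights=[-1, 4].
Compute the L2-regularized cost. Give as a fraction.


L2 sq norm = sum(w^2) = 17. J = 4 + 2/5 * 17 = 54/5.

54/5


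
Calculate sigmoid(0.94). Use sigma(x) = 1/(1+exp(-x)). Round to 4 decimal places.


sigma(0.94) = 1/(1+e^(-0.94)) = 1/(1+0.390628) = 1/1.390628 = 0.7191.

0.7191


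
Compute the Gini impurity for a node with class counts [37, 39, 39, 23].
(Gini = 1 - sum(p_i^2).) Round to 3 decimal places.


Total = 138. Proportions: 37/138, 39/138, 39/138, 23/138. sum(p_i^2) = 0.2594. Gini = 1 - 0.2594 = 0.7406, which rounds to 0.741.

0.741


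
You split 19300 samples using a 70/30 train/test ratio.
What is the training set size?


Test set = 19300 * 30% = 5790. Training set = 19300 - 5790 = 13510.

13510


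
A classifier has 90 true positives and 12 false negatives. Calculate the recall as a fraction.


Recall = TP / (TP + FN) = 90 / 102 = 15/17.

15/17


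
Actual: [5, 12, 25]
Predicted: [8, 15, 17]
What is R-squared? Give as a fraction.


Mean(y) = 14. SS_res = 82. SS_tot = 206. R^2 = 1 - 82/(206) = 62/103.

62/103


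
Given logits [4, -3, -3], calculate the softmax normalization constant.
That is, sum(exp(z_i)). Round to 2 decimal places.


Denom = e^4=54.5982 + e^-3=0.0498 + e^-3=0.0498. Sum = 54.6978, which rounds to 54.70.

54.70


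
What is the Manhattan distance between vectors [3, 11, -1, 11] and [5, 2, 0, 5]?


d = sum of absolute differences: |3-5|=2 + |11-2|=9 + |-1-0|=1 + |11-5|=6 = 18.

18


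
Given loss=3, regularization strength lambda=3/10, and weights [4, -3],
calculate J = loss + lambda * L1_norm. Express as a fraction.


L1 norm = sum(|w|) = 7. J = 3 + 3/10 * 7 = 51/10.

51/10


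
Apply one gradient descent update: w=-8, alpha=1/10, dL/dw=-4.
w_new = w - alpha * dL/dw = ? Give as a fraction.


w_new = -8 - 1/10 * -4 = -8 - -2/5 = -38/5.

-38/5


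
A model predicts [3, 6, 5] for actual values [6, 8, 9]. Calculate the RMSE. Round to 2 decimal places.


MSE = 9.6667. RMSE = sqrt(9.6667) = 3.11.

3.11


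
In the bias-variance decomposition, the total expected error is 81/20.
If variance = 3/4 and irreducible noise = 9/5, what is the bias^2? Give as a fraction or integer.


Total error = bias^2 + variance + irreducible noise. So bias^2 = 81/20 - 3/4 - 9/5 = 3/2.

3/2


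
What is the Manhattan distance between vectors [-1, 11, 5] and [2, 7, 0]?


d = sum of absolute differences: |-1-2|=3 + |11-7|=4 + |5-0|=5 = 12.

12


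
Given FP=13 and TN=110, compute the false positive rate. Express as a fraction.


FPR = FP / (FP + TN) = 13 / 123 = 13/123.

13/123


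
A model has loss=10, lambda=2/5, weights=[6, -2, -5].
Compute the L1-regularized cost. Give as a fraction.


L1 norm = sum(|w|) = 13. J = 10 + 2/5 * 13 = 76/5.

76/5


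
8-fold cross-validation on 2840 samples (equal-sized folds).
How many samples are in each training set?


Each validation fold has 2840/8 = 355 samples. Training set = 2840 - 355 = 2485.

2485


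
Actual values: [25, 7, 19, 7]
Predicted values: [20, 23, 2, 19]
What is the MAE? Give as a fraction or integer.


MAE = (1/4) * (|25-20|=5 + |7-23|=16 + |19-2|=17 + |7-19|=12). Sum = 50. MAE = 25/2.

25/2
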